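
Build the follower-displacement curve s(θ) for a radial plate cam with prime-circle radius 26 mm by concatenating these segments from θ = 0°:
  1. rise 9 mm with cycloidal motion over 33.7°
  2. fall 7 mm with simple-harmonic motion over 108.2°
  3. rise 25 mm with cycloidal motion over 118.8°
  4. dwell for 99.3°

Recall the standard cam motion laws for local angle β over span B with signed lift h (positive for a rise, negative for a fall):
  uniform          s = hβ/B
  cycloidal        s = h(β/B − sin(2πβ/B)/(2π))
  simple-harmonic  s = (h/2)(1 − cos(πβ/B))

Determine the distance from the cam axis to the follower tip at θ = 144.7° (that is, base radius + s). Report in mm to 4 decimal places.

seg 1 [0°–33.7°] cycloidal, h=9: full span → s += 9 → s = 9.0000
seg 2 [33.7°–141.9°] simple-harmonic, h=-7: full span → s += -7 → s = 2.0000
seg 3 [141.9°–260.7°] cycloidal, h=25: θ=144.7° here. β=2.8, B=118.8. 25·(0.0236 − sin(2π·0.0236)/(2π)) = 0.0022 → s = 2.0022
radial distance = base radius + s = 26 + 2.0022 = 28.0022

28.0022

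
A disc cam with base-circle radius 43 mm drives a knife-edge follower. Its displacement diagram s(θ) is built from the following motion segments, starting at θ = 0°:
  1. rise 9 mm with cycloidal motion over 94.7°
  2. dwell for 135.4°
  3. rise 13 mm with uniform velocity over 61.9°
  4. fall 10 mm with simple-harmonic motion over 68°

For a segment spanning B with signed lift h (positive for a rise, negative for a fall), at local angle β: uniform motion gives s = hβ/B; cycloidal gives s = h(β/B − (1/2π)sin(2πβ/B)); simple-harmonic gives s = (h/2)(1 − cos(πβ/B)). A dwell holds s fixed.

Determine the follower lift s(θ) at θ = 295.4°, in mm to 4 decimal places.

seg 1 [0°–94.7°] cycloidal, h=9: full span → s += 9 → s = 9.0000
seg 2 [94.7°–230.1°] dwell: s stays 9.0000
seg 3 [230.1°–292°] uniform, h=13: full span → s += 13 → s = 22.0000
seg 4 [292°–360°] simple-harmonic, h=-10: θ=295.4° here. β=3.4, B=68. -10/2·(1 − cos(π·0.0500)) = -0.0616 → s = 21.9384

21.9384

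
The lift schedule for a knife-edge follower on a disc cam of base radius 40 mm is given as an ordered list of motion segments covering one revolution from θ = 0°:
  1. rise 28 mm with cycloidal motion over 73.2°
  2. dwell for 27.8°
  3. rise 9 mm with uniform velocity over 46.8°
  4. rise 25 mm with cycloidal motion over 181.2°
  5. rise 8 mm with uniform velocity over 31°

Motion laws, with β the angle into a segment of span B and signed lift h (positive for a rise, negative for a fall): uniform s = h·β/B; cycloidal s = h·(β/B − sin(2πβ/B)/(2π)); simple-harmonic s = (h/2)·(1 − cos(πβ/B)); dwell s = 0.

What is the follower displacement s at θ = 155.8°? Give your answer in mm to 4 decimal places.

seg 1 [0°–73.2°] cycloidal, h=28: full span → s += 28 → s = 28.0000
seg 2 [73.2°–101°] dwell: s stays 28.0000
seg 3 [101°–147.8°] uniform, h=9: full span → s += 9 → s = 37.0000
seg 4 [147.8°–329°] cycloidal, h=25: θ=155.8° here. β=8, B=181.2. 25·(0.0442 − sin(2π·0.0442)/(2π)) = 0.0141 → s = 37.0141

37.0141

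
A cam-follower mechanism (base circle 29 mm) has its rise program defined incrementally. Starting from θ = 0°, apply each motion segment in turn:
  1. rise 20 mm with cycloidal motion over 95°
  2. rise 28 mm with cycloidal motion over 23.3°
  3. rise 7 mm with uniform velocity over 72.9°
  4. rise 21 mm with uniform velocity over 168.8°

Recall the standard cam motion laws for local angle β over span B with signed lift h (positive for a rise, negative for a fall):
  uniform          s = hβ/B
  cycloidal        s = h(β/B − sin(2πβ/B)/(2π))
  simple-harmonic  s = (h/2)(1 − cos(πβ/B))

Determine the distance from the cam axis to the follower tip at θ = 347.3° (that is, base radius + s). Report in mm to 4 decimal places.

seg 1 [0°–95°] cycloidal, h=20: full span → s += 20 → s = 20.0000
seg 2 [95°–118.3°] cycloidal, h=28: full span → s += 28 → s = 48.0000
seg 3 [118.3°–191.2°] uniform, h=7: full span → s += 7 → s = 55.0000
seg 4 [191.2°–360°] uniform, h=21: θ=347.3° here. β=156.1, B=168.8. 21·156.1/168.8 = 19.4200 → s = 74.4200
radial distance = base radius + s = 29 + 74.4200 = 103.4200

103.4200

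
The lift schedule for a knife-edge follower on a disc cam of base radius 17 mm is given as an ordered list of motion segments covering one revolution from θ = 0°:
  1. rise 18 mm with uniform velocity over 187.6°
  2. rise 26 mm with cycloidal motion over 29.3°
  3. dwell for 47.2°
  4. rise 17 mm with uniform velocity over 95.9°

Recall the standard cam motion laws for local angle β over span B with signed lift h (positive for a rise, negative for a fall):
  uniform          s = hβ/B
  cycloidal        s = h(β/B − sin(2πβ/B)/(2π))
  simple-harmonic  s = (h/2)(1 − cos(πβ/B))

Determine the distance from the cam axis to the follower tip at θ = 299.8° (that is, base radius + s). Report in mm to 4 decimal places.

seg 1 [0°–187.6°] uniform, h=18: full span → s += 18 → s = 18.0000
seg 2 [187.6°–216.9°] cycloidal, h=26: full span → s += 26 → s = 44.0000
seg 3 [216.9°–264.1°] dwell: s stays 44.0000
seg 4 [264.1°–360°] uniform, h=17: θ=299.8° here. β=35.7, B=95.9. 17·35.7/95.9 = 6.3285 → s = 50.3285
radial distance = base radius + s = 17 + 50.3285 = 67.3285

67.3285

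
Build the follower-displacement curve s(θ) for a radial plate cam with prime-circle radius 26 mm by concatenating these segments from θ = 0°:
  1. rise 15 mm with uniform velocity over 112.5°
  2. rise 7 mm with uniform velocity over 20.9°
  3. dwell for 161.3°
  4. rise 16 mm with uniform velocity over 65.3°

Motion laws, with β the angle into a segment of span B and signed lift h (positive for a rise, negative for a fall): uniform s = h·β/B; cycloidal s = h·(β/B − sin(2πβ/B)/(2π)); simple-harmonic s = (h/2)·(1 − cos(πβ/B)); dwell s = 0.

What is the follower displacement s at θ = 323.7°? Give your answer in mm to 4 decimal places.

seg 1 [0°–112.5°] uniform, h=15: full span → s += 15 → s = 15.0000
seg 2 [112.5°–133.4°] uniform, h=7: full span → s += 7 → s = 22.0000
seg 3 [133.4°–294.7°] dwell: s stays 22.0000
seg 4 [294.7°–360°] uniform, h=16: θ=323.7° here. β=29, B=65.3. 16·29/65.3 = 7.1057 → s = 29.1057

29.1057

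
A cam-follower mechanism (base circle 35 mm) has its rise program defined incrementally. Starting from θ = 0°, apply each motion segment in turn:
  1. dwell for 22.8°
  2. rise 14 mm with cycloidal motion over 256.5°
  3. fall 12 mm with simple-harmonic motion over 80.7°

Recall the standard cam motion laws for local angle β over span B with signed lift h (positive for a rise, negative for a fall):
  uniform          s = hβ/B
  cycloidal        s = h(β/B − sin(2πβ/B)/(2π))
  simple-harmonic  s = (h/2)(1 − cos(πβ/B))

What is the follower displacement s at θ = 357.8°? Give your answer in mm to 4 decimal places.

seg 1 [0°–22.8°] dwell: s stays 0.0000
seg 2 [22.8°–279.3°] cycloidal, h=14: full span → s += 14 → s = 14.0000
seg 3 [279.3°–360°] simple-harmonic, h=-12: θ=357.8° here. β=78.5, B=80.7. -12/2·(1 − cos(π·0.9727)) = -11.9780 → s = 2.0220

2.0220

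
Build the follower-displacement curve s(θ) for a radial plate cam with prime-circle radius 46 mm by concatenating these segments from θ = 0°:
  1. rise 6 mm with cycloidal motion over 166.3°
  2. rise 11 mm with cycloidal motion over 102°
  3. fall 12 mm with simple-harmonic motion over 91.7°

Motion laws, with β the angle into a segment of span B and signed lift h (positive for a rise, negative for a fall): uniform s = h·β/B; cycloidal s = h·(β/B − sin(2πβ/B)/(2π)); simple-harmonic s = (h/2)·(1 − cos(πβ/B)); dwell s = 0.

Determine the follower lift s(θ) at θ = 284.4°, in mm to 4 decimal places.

seg 1 [0°–166.3°] cycloidal, h=6: full span → s += 6 → s = 6.0000
seg 2 [166.3°–268.3°] cycloidal, h=11: full span → s += 11 → s = 17.0000
seg 3 [268.3°–360°] simple-harmonic, h=-12: θ=284.4° here. β=16.1, B=91.7. -12/2·(1 − cos(π·0.1756)) = -0.8898 → s = 16.1102

16.1102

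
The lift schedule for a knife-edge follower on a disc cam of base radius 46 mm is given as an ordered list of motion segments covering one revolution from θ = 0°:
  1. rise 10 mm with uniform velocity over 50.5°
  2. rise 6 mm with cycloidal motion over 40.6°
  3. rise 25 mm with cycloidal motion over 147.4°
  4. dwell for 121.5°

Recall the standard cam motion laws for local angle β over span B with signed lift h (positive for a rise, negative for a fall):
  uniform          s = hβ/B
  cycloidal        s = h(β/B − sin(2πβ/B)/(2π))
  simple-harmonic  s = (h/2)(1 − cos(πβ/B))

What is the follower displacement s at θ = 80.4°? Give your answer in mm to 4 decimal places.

seg 1 [0°–50.5°] uniform, h=10: full span → s += 10 → s = 10.0000
seg 2 [50.5°–91.1°] cycloidal, h=6: θ=80.4° here. β=29.9, B=40.6. 6·(0.7365 − sin(2π·0.7365)/(2π)) = 5.3702 → s = 15.3702

15.3702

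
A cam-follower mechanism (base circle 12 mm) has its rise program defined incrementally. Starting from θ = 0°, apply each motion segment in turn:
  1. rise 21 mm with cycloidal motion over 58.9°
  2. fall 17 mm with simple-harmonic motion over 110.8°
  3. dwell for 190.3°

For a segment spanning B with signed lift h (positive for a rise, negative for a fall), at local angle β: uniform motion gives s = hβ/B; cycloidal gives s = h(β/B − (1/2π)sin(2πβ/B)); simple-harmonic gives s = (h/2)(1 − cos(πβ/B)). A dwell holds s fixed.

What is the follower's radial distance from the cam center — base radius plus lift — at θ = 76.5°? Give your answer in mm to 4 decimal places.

seg 1 [0°–58.9°] cycloidal, h=21: full span → s += 21 → s = 21.0000
seg 2 [58.9°–169.7°] simple-harmonic, h=-17: θ=76.5° here. β=17.6, B=110.8. -17/2·(1 − cos(π·0.1588)) = -1.0366 → s = 19.9634
radial distance = base radius + s = 12 + 19.9634 = 31.9634

31.9634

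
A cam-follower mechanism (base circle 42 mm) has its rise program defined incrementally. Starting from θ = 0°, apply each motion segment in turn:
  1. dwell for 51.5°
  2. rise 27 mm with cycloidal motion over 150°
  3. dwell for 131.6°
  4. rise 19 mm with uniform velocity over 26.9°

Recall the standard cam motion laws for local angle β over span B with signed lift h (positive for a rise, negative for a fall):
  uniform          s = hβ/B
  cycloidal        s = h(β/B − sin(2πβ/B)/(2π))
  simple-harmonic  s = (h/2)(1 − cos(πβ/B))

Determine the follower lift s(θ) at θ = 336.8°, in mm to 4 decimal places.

seg 1 [0°–51.5°] dwell: s stays 0.0000
seg 2 [51.5°–201.5°] cycloidal, h=27: full span → s += 27 → s = 27.0000
seg 3 [201.5°–333.1°] dwell: s stays 27.0000
seg 4 [333.1°–360°] uniform, h=19: θ=336.8° here. β=3.7, B=26.9. 19·3.7/26.9 = 2.6134 → s = 29.6134

29.6134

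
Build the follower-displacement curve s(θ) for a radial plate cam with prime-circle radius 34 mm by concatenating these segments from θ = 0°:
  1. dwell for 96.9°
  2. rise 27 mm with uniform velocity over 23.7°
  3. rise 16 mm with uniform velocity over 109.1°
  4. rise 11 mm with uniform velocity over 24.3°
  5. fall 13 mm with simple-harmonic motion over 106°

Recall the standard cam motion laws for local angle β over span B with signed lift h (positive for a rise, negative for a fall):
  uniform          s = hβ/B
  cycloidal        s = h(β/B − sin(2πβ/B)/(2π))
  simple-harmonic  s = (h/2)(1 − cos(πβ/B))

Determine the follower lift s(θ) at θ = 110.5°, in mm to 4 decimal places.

seg 1 [0°–96.9°] dwell: s stays 0.0000
seg 2 [96.9°–120.6°] uniform, h=27: θ=110.5° here. β=13.6, B=23.7. 27·13.6/23.7 = 15.4937 → s = 15.4937

15.4937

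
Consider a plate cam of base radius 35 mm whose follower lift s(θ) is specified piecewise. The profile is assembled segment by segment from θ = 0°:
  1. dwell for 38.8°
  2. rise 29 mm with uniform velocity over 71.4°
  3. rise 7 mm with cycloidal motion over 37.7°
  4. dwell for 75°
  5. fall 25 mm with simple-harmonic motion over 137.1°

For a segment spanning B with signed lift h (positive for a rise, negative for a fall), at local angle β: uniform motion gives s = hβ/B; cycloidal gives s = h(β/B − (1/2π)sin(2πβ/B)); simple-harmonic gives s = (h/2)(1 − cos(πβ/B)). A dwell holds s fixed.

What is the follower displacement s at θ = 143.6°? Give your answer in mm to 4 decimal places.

seg 1 [0°–38.8°] dwell: s stays 0.0000
seg 2 [38.8°–110.2°] uniform, h=29: full span → s += 29 → s = 29.0000
seg 3 [110.2°–147.9°] cycloidal, h=7: θ=143.6° here. β=33.4, B=37.7. 7·(0.8859 − sin(2π·0.8859)/(2π)) = 6.9334 → s = 35.9334

35.9334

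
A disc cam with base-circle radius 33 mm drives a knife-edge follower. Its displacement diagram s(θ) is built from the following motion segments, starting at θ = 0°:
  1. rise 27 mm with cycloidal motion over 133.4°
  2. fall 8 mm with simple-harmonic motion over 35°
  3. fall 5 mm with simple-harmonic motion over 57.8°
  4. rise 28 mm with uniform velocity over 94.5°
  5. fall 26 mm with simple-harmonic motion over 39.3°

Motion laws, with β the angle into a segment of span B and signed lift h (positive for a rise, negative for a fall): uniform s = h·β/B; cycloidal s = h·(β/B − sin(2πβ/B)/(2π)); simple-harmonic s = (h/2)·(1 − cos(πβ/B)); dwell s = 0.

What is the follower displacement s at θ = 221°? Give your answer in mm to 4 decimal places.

seg 1 [0°–133.4°] cycloidal, h=27: full span → s += 27 → s = 27.0000
seg 2 [133.4°–168.4°] simple-harmonic, h=-8: full span → s += -8 → s = 19.0000
seg 3 [168.4°–226.2°] simple-harmonic, h=-5: θ=221° here. β=52.6, B=57.8. -5/2·(1 − cos(π·0.9100)) = -4.9008 → s = 14.0992

14.0992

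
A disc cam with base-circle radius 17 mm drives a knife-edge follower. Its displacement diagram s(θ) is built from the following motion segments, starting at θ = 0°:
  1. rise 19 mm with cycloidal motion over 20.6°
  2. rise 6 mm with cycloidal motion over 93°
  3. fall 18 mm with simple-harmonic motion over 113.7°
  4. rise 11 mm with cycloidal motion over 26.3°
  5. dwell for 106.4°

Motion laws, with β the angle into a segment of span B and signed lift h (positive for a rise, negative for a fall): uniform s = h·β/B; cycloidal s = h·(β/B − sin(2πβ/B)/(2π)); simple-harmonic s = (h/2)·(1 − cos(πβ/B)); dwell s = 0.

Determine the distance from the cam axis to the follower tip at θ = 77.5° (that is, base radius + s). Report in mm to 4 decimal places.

seg 1 [0°–20.6°] cycloidal, h=19: full span → s += 19 → s = 19.0000
seg 2 [20.6°–113.6°] cycloidal, h=6: θ=77.5° here. β=56.9, B=93. 6·(0.6118 − sin(2π·0.6118)/(2π)) = 4.2881 → s = 23.2881
radial distance = base radius + s = 17 + 23.2881 = 40.2881

40.2881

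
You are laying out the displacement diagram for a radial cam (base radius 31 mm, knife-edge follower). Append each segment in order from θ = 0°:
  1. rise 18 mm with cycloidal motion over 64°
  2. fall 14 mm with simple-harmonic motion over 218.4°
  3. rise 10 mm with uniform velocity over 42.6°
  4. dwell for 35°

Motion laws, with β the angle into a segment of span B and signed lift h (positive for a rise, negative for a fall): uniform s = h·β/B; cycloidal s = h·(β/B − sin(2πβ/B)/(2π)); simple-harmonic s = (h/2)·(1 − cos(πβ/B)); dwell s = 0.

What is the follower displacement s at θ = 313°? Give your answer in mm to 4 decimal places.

seg 1 [0°–64°] cycloidal, h=18: full span → s += 18 → s = 18.0000
seg 2 [64°–282.4°] simple-harmonic, h=-14: full span → s += -14 → s = 4.0000
seg 3 [282.4°–325°] uniform, h=10: θ=313° here. β=30.6, B=42.6. 10·30.6/42.6 = 7.1831 → s = 11.1831

11.1831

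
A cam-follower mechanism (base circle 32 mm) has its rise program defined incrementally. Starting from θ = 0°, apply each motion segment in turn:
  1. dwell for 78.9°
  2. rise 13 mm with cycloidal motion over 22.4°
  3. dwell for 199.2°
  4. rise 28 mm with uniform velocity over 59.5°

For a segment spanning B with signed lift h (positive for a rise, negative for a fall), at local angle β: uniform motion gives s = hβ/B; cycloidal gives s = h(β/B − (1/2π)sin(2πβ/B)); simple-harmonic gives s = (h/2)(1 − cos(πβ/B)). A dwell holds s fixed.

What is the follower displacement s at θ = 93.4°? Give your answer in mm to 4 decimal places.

seg 1 [0°–78.9°] dwell: s stays 0.0000
seg 2 [78.9°–101.3°] cycloidal, h=13: θ=93.4° here. β=14.5, B=22.4. 13·(0.6473 − sin(2π·0.6473)/(2π)) = 10.0683 → s = 10.0683

10.0683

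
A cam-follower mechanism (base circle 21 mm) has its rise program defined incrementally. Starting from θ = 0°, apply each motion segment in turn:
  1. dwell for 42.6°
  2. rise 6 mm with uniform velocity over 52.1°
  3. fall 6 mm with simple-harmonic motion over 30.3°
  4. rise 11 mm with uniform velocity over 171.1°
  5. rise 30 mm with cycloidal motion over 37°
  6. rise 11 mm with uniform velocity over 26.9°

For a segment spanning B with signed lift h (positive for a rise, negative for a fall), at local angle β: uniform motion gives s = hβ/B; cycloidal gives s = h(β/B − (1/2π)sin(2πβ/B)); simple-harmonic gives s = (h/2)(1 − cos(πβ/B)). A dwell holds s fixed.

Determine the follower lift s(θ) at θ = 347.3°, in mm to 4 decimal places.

seg 1 [0°–42.6°] dwell: s stays 0.0000
seg 2 [42.6°–94.7°] uniform, h=6: full span → s += 6 → s = 6.0000
seg 3 [94.7°–125°] simple-harmonic, h=-6: full span → s += -6 → s = 0.0000
seg 4 [125°–296.1°] uniform, h=11: full span → s += 11 → s = 11.0000
seg 5 [296.1°–333.1°] cycloidal, h=30: full span → s += 30 → s = 41.0000
seg 6 [333.1°–360°] uniform, h=11: θ=347.3° here. β=14.2, B=26.9. 11·14.2/26.9 = 5.8067 → s = 46.8067

46.8067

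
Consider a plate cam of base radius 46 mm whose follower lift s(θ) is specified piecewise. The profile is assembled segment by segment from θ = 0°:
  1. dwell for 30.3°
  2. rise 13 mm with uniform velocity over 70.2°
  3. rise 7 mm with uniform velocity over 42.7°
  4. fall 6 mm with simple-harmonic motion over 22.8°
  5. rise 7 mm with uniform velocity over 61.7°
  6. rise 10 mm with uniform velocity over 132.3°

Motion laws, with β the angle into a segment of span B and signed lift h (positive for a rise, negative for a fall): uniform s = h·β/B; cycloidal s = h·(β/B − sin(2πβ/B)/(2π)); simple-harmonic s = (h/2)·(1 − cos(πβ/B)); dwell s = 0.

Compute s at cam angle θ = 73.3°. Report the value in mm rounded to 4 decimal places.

seg 1 [0°–30.3°] dwell: s stays 0.0000
seg 2 [30.3°–100.5°] uniform, h=13: θ=73.3° here. β=43, B=70.2. 13·43/70.2 = 7.9630 → s = 7.9630

7.9630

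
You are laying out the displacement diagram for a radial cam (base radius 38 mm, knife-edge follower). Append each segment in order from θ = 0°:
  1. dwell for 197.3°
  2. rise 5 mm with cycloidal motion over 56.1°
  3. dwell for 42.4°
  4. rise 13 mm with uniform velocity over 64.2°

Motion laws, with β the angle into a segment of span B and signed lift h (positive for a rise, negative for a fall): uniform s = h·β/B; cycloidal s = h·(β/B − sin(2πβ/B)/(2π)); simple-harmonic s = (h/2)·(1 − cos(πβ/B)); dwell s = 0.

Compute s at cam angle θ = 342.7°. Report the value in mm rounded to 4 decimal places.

seg 1 [0°–197.3°] dwell: s stays 0.0000
seg 2 [197.3°–253.4°] cycloidal, h=5: full span → s += 5 → s = 5.0000
seg 3 [253.4°–295.8°] dwell: s stays 5.0000
seg 4 [295.8°–360°] uniform, h=13: θ=342.7° here. β=46.9, B=64.2. 13·46.9/64.2 = 9.4969 → s = 14.4969

14.4969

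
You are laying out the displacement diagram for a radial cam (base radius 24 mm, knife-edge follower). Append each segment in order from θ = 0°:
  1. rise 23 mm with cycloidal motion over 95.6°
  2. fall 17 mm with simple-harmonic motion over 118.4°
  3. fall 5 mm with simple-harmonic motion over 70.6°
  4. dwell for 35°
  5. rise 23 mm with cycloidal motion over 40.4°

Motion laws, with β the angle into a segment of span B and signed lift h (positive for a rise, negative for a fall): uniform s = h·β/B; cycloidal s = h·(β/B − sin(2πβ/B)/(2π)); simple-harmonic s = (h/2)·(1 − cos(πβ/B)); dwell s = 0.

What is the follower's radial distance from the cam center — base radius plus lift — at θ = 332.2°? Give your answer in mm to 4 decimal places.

seg 1 [0°–95.6°] cycloidal, h=23: full span → s += 23 → s = 23.0000
seg 2 [95.6°–214°] simple-harmonic, h=-17: full span → s += -17 → s = 6.0000
seg 3 [214°–284.6°] simple-harmonic, h=-5: full span → s += -5 → s = 1.0000
seg 4 [284.6°–319.6°] dwell: s stays 1.0000
seg 5 [319.6°–360°] cycloidal, h=23: θ=332.2° here. β=12.6, B=40.4. 23·(0.3119 − sin(2π·0.3119)/(2π)) = 3.7859 → s = 4.7859
radial distance = base radius + s = 24 + 4.7859 = 28.7859

28.7859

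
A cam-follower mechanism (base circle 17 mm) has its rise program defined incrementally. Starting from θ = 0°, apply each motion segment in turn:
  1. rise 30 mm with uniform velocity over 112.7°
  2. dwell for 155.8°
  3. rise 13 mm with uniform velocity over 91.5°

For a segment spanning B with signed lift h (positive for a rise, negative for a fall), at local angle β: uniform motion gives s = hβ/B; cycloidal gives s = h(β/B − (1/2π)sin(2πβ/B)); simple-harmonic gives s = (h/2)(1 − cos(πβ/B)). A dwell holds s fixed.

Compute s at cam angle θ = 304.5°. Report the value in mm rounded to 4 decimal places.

seg 1 [0°–112.7°] uniform, h=30: full span → s += 30 → s = 30.0000
seg 2 [112.7°–268.5°] dwell: s stays 30.0000
seg 3 [268.5°–360°] uniform, h=13: θ=304.5° here. β=36, B=91.5. 13·36/91.5 = 5.1148 → s = 35.1148

35.1148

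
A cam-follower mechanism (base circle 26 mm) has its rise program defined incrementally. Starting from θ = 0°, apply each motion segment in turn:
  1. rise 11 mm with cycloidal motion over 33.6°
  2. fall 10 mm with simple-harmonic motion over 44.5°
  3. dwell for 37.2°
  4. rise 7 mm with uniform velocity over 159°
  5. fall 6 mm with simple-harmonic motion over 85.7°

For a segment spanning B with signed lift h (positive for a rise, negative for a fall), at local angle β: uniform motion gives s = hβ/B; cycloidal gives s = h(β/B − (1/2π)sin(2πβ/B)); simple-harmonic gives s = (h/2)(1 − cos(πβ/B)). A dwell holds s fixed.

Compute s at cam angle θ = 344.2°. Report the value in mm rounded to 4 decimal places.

seg 1 [0°–33.6°] cycloidal, h=11: full span → s += 11 → s = 11.0000
seg 2 [33.6°–78.1°] simple-harmonic, h=-10: full span → s += -10 → s = 1.0000
seg 3 [78.1°–115.3°] dwell: s stays 1.0000
seg 4 [115.3°–274.3°] uniform, h=7: full span → s += 7 → s = 8.0000
seg 5 [274.3°–360°] simple-harmonic, h=-6: θ=344.2° here. β=69.9, B=85.7. -6/2·(1 − cos(π·0.8156)) = -5.5107 → s = 2.4893

2.4893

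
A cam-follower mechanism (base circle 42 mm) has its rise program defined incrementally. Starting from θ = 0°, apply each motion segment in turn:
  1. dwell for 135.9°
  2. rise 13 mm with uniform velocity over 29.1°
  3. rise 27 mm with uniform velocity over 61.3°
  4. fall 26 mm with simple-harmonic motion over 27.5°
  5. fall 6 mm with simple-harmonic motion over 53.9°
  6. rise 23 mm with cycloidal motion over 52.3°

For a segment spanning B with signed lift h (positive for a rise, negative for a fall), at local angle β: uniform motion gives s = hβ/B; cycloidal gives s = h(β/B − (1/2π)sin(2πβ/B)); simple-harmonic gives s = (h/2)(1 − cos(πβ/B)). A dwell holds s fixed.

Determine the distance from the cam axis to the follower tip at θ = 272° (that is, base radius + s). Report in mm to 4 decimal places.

seg 1 [0°–135.9°] dwell: s stays 0.0000
seg 2 [135.9°–165°] uniform, h=13: full span → s += 13 → s = 13.0000
seg 3 [165°–226.3°] uniform, h=27: full span → s += 27 → s = 40.0000
seg 4 [226.3°–253.8°] simple-harmonic, h=-26: full span → s += -26 → s = 14.0000
seg 5 [253.8°–307.7°] simple-harmonic, h=-6: θ=272° here. β=18.2, B=53.9. -6/2·(1 − cos(π·0.3377)) = -1.5355 → s = 12.4645
radial distance = base radius + s = 42 + 12.4645 = 54.4645

54.4645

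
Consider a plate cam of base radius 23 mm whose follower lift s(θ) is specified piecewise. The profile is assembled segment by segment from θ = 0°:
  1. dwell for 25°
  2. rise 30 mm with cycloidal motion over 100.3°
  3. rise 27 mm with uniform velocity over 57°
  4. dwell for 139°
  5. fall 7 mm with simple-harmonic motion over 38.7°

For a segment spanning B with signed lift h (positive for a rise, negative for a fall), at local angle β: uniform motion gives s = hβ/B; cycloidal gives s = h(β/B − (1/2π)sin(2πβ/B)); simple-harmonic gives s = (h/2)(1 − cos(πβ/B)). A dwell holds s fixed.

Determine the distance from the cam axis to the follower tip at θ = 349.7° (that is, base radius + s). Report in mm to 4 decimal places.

seg 1 [0°–25°] dwell: s stays 0.0000
seg 2 [25°–125.3°] cycloidal, h=30: full span → s += 30 → s = 30.0000
seg 3 [125.3°–182.3°] uniform, h=27: full span → s += 27 → s = 57.0000
seg 4 [182.3°–321.3°] dwell: s stays 57.0000
seg 5 [321.3°–360°] simple-harmonic, h=-7: θ=349.7° here. β=28.4, B=38.7. -7/2·(1 − cos(π·0.7339)) = -5.8462 → s = 51.1538
radial distance = base radius + s = 23 + 51.1538 = 74.1538

74.1538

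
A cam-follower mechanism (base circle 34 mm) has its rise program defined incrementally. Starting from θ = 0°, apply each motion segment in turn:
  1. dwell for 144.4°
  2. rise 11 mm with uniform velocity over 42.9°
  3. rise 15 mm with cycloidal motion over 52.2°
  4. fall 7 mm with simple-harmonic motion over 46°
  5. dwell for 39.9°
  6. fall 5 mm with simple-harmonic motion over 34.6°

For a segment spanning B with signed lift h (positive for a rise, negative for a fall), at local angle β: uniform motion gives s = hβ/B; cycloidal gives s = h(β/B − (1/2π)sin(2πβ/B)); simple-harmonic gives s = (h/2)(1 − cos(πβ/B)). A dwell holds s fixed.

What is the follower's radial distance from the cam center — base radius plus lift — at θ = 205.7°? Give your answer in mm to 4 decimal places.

seg 1 [0°–144.4°] dwell: s stays 0.0000
seg 2 [144.4°–187.3°] uniform, h=11: full span → s += 11 → s = 11.0000
seg 3 [187.3°–239.5°] cycloidal, h=15: θ=205.7° here. β=18.4, B=52.2. 15·(0.3525 − sin(2π·0.3525)/(2π)) = 3.3782 → s = 14.3782
radial distance = base radius + s = 34 + 14.3782 = 48.3782

48.3782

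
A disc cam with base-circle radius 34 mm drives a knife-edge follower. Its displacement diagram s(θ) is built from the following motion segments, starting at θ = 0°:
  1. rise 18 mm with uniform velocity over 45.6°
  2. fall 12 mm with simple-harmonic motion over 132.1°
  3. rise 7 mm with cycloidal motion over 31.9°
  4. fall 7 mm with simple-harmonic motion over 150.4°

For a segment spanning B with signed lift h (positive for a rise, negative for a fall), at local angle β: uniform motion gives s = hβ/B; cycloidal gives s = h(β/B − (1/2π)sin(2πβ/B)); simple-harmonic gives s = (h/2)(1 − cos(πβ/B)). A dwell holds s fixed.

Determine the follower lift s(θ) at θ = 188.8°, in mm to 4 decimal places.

seg 1 [0°–45.6°] uniform, h=18: full span → s += 18 → s = 18.0000
seg 2 [45.6°–177.7°] simple-harmonic, h=-12: full span → s += -12 → s = 6.0000
seg 3 [177.7°–209.6°] cycloidal, h=7: θ=188.8° here. β=11.1, B=31.9. 7·(0.3480 − sin(2π·0.3480)/(2π)) = 1.5261 → s = 7.5261

7.5261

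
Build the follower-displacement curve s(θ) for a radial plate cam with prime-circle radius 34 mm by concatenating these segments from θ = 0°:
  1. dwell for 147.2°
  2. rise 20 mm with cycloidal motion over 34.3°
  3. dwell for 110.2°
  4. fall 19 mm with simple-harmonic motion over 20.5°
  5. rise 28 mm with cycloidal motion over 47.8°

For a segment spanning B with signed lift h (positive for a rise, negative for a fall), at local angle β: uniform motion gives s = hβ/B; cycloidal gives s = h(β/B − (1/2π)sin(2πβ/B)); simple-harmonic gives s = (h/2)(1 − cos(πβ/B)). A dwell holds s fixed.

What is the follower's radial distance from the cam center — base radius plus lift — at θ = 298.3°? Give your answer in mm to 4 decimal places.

seg 1 [0°–147.2°] dwell: s stays 0.0000
seg 2 [147.2°–181.5°] cycloidal, h=20: full span → s += 20 → s = 20.0000
seg 3 [181.5°–291.7°] dwell: s stays 20.0000
seg 4 [291.7°–312.2°] simple-harmonic, h=-19: θ=298.3° here. β=6.6, B=20.5. -19/2·(1 − cos(π·0.3220)) = -4.4589 → s = 15.5411
radial distance = base radius + s = 34 + 15.5411 = 49.5411

49.5411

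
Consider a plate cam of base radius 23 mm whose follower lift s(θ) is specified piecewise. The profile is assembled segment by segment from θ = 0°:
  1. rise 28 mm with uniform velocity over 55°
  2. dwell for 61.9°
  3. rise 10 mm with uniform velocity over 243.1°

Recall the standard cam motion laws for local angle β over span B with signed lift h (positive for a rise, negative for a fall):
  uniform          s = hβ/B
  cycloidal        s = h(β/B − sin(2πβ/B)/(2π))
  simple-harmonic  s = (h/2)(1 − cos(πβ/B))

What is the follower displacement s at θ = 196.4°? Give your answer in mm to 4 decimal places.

seg 1 [0°–55°] uniform, h=28: full span → s += 28 → s = 28.0000
seg 2 [55°–116.9°] dwell: s stays 28.0000
seg 3 [116.9°–360°] uniform, h=10: θ=196.4° here. β=79.5, B=243.1. 10·79.5/243.1 = 3.2703 → s = 31.2703

31.2703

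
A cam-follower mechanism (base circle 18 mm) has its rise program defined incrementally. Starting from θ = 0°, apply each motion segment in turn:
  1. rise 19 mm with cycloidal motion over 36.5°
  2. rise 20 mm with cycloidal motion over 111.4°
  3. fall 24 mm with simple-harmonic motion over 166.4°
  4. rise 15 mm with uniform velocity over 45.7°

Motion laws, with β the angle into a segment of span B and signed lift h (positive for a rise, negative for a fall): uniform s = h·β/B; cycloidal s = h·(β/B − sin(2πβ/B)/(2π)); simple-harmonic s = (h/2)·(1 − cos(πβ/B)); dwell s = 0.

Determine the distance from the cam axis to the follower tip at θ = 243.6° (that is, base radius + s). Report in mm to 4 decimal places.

seg 1 [0°–36.5°] cycloidal, h=19: full span → s += 19 → s = 19.0000
seg 2 [36.5°–147.9°] cycloidal, h=20: full span → s += 20 → s = 39.0000
seg 3 [147.9°–314.3°] simple-harmonic, h=-24: θ=243.6° here. β=95.7, B=166.4. -24/2·(1 − cos(π·0.5751)) = -14.8058 → s = 24.1942
radial distance = base radius + s = 18 + 24.1942 = 42.1942

42.1942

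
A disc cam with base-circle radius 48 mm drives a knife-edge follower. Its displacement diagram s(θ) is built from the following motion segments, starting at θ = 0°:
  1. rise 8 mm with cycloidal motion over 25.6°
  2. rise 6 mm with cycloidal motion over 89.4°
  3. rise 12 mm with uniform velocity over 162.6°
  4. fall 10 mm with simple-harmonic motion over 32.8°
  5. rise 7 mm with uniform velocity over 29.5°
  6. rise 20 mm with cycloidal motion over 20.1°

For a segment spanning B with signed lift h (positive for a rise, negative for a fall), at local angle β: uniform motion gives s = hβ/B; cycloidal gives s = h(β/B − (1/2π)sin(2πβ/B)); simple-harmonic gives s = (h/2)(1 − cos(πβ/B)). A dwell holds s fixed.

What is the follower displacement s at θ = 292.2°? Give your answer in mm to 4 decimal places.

seg 1 [0°–25.6°] cycloidal, h=8: full span → s += 8 → s = 8.0000
seg 2 [25.6°–115°] cycloidal, h=6: full span → s += 6 → s = 14.0000
seg 3 [115°–277.6°] uniform, h=12: full span → s += 12 → s = 26.0000
seg 4 [277.6°–310.4°] simple-harmonic, h=-10: θ=292.2° here. β=14.6, B=32.8. -10/2·(1 − cos(π·0.4451)) = -4.1422 → s = 21.8578

21.8578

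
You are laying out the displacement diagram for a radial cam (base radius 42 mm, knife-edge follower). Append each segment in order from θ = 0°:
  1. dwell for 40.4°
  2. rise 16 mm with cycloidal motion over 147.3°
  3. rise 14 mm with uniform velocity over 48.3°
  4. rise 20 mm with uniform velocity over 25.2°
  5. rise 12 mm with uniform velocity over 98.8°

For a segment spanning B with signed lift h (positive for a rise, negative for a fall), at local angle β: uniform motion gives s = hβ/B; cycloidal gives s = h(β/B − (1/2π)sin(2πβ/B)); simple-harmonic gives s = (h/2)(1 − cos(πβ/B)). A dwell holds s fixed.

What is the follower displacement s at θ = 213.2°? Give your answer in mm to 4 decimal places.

seg 1 [0°–40.4°] dwell: s stays 0.0000
seg 2 [40.4°–187.7°] cycloidal, h=16: full span → s += 16 → s = 16.0000
seg 3 [187.7°–236°] uniform, h=14: θ=213.2° here. β=25.5, B=48.3. 14·25.5/48.3 = 7.3913 → s = 23.3913

23.3913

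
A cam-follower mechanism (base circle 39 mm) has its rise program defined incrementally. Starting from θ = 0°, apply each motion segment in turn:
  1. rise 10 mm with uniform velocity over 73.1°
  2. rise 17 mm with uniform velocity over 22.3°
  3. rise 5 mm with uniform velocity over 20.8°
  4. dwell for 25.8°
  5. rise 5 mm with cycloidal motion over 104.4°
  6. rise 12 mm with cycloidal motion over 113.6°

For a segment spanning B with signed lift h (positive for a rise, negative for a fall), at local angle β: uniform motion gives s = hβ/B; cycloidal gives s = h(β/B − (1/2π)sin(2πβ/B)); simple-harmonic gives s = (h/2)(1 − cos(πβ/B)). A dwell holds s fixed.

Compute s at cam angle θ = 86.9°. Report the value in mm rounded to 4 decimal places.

seg 1 [0°–73.1°] uniform, h=10: full span → s += 10 → s = 10.0000
seg 2 [73.1°–95.4°] uniform, h=17: θ=86.9° here. β=13.8, B=22.3. 17·13.8/22.3 = 10.5202 → s = 20.5202

20.5202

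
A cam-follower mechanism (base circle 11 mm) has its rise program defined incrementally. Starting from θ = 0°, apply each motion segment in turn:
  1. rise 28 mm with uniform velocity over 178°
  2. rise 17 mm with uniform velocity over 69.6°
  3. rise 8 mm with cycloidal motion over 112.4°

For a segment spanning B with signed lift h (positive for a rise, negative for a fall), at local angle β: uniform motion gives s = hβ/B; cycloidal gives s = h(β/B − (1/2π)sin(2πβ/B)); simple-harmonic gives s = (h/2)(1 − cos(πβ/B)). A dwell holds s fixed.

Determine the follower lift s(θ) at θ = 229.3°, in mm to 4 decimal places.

seg 1 [0°–178°] uniform, h=28: full span → s += 28 → s = 28.0000
seg 2 [178°–247.6°] uniform, h=17: θ=229.3° here. β=51.3, B=69.6. 17·51.3/69.6 = 12.5302 → s = 40.5302

40.5302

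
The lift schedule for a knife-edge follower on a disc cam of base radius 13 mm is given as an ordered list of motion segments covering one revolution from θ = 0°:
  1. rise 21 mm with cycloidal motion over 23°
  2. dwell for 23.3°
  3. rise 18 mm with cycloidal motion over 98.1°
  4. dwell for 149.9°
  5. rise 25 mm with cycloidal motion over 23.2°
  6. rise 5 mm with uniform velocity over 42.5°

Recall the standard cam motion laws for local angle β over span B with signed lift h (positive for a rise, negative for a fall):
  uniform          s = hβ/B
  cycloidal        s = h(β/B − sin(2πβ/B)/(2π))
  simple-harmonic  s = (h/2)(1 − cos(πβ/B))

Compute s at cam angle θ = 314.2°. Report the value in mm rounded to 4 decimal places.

seg 1 [0°–23°] cycloidal, h=21: full span → s += 21 → s = 21.0000
seg 2 [23°–46.3°] dwell: s stays 21.0000
seg 3 [46.3°–144.4°] cycloidal, h=18: full span → s += 18 → s = 39.0000
seg 4 [144.4°–294.3°] dwell: s stays 39.0000
seg 5 [294.3°–317.5°] cycloidal, h=25: θ=314.2° here. β=19.9, B=23.2. 25·(0.8578 − sin(2π·0.8578)/(2π)) = 24.5452 → s = 63.5452

63.5452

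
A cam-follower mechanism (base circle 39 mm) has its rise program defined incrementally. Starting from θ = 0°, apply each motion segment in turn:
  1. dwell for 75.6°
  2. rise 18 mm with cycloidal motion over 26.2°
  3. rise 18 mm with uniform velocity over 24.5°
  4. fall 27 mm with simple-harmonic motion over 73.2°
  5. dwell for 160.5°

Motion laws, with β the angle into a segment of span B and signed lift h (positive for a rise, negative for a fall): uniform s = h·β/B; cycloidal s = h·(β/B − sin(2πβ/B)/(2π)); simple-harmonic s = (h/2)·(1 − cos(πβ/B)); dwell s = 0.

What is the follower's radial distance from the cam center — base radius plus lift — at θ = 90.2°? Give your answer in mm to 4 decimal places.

seg 1 [0°–75.6°] dwell: s stays 0.0000
seg 2 [75.6°–101.8°] cycloidal, h=18: θ=90.2° here. β=14.6, B=26.2. 18·(0.5573 − sin(2π·0.5573)/(2π)) = 11.0390 → s = 11.0390
radial distance = base radius + s = 39 + 11.0390 = 50.0390

50.0390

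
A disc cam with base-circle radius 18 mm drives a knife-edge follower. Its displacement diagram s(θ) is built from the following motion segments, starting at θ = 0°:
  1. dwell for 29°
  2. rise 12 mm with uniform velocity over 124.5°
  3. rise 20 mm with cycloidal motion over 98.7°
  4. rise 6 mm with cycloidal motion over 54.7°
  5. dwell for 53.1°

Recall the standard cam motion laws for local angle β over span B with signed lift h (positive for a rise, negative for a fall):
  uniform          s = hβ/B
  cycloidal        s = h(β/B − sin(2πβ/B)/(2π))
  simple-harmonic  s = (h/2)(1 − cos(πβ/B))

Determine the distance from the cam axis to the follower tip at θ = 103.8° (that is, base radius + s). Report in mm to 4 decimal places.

seg 1 [0°–29°] dwell: s stays 0.0000
seg 2 [29°–153.5°] uniform, h=12: θ=103.8° here. β=74.8, B=124.5. 12·74.8/124.5 = 7.2096 → s = 7.2096
radial distance = base radius + s = 18 + 7.2096 = 25.2096

25.2096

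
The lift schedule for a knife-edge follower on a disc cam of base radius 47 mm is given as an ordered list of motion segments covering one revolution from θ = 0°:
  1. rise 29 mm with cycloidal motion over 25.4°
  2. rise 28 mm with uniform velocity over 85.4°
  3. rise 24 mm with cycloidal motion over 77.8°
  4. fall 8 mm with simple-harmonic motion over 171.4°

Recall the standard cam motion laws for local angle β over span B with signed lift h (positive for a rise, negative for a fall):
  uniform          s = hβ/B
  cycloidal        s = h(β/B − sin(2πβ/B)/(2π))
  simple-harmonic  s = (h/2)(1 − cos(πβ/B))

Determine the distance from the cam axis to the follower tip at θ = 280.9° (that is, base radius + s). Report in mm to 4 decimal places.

seg 1 [0°–25.4°] cycloidal, h=29: full span → s += 29 → s = 29.0000
seg 2 [25.4°–110.8°] uniform, h=28: full span → s += 28 → s = 57.0000
seg 3 [110.8°–188.6°] cycloidal, h=24: full span → s += 24 → s = 81.0000
seg 4 [188.6°–360°] simple-harmonic, h=-8: θ=280.9° here. β=92.3, B=171.4. -8/2·(1 − cos(π·0.5385)) = -4.4827 → s = 76.5173
radial distance = base radius + s = 47 + 76.5173 = 123.5173

123.5173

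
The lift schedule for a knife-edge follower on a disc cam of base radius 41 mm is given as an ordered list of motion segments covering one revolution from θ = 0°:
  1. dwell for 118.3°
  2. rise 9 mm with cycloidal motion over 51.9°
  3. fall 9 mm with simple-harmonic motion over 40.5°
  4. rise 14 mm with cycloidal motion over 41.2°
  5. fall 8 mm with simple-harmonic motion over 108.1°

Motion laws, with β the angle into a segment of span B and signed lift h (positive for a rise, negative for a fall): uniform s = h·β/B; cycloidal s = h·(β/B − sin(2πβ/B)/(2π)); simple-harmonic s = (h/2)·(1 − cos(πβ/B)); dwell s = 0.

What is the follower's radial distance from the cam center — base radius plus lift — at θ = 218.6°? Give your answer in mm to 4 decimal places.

seg 1 [0°–118.3°] dwell: s stays 0.0000
seg 2 [118.3°–170.2°] cycloidal, h=9: full span → s += 9 → s = 9.0000
seg 3 [170.2°–210.7°] simple-harmonic, h=-9: full span → s += -9 → s = 0.0000
seg 4 [210.7°–251.9°] cycloidal, h=14: θ=218.6° here. β=7.9, B=41.2. 14·(0.1917 − sin(2π·0.1917)/(2π)) = 0.6039 → s = 0.6039
radial distance = base radius + s = 41 + 0.6039 = 41.6039

41.6039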